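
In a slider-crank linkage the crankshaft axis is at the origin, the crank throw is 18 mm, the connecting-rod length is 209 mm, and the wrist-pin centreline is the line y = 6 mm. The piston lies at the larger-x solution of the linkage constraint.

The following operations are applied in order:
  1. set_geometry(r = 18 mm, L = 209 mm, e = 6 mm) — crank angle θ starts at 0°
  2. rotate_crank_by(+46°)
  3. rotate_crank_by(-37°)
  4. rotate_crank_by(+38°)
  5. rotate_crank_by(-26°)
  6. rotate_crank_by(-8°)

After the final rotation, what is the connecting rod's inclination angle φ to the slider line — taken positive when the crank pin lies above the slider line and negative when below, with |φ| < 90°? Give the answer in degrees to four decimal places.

-0.5348

set_geometry: r = 18 mm, L = 209 mm, e = 6 mm; θ ← 0°
rotate_crank_by(+46°): θ ← 0° +46° = 46°
rotate_crank_by(-37°): θ ← 46° -37° = 9°
rotate_crank_by(+38°): θ ← 9° +38° = 47°
rotate_crank_by(-26°): θ ← 47° -26° = 21°
rotate_crank_by(-8°): θ ← 21° -8° = 13°
crank pin P = (r cos θ, r sin θ) = (17.538661, 4.049119)
h = r sin θ − e = 4.049119 − 6 = -1.950881
sin φ = h / L = -1.950881 / 209 = -0.00933436
φ = arcsin(-0.00933436) = -0.534827°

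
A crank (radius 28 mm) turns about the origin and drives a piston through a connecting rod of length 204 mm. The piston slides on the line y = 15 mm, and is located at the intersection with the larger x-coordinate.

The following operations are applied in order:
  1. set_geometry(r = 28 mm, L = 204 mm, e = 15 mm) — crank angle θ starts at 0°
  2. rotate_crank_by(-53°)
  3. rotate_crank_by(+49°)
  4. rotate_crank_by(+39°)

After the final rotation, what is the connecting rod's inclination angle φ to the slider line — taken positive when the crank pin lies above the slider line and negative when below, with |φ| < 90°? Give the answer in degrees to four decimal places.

set_geometry: r = 28 mm, L = 204 mm, e = 15 mm; θ ← 0°
rotate_crank_by(-53°): θ ← 0° -53° = -53°
rotate_crank_by(+49°): θ ← -53° +49° = -4°
rotate_crank_by(+39°): θ ← -4° +39° = 35°
crank pin P = (r cos θ, r sin θ) = (22.936257, 16.060140)
h = r sin θ − e = 16.060140 − 15 = 1.060140
sin φ = h / L = 1.060140 / 204 = 0.00519677
φ = arcsin(0.00519677) = 0.297754°

0.2978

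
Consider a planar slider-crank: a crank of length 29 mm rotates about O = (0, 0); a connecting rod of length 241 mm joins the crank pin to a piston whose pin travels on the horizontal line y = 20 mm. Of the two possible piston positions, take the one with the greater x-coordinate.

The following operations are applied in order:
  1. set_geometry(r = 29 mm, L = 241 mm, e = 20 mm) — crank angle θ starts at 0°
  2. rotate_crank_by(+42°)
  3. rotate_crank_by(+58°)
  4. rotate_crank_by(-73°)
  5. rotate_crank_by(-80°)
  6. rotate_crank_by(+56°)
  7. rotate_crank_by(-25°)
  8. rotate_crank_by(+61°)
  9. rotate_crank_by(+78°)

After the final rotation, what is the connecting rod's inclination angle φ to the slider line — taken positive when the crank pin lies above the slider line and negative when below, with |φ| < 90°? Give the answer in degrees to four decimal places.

set_geometry: r = 29 mm, L = 241 mm, e = 20 mm; θ ← 0°
rotate_crank_by(+42°): θ ← 0° +42° = 42°
rotate_crank_by(+58°): θ ← 42° +58° = 100°
rotate_crank_by(-73°): θ ← 100° -73° = 27°
rotate_crank_by(-80°): θ ← 27° -80° = -53°
rotate_crank_by(+56°): θ ← -53° +56° = 3°
rotate_crank_by(-25°): θ ← 3° -25° = -22°
rotate_crank_by(+61°): θ ← -22° +61° = 39°
rotate_crank_by(+78°): θ ← 39° +78° = 117°
crank pin P = (r cos θ, r sin θ) = (-13.165724, 25.839189)
h = r sin θ − e = 25.839189 − 20 = 5.839189
sin φ = h / L = 5.839189 / 241 = 0.02422900
φ = arcsin(0.02422900) = 1.388355°

1.3884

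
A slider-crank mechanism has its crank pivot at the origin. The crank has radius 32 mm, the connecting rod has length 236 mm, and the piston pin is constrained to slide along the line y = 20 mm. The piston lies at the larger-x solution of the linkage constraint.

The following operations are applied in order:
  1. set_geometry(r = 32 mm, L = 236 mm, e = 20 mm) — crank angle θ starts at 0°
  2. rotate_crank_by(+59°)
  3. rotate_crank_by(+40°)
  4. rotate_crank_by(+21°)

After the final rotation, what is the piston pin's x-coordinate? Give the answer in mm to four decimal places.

set_geometry: r = 32 mm, L = 236 mm, e = 20 mm; θ ← 0°
rotate_crank_by(+59°): θ ← 0° +59° = 59°
rotate_crank_by(+40°): θ ← 59° +40° = 99°
rotate_crank_by(+21°): θ ← 99° +21° = 120°
crank pin P = (r cos θ, r sin θ) = (-16.000000, 27.712813)
h = r sin θ − e = 27.712813 − 20 = 7.712813
x = r cos θ + √(L² − h²) = -16.000000 + √(55696.0 − 59.4875) = -16.000000 + 235.873934 = 219.873934

219.8739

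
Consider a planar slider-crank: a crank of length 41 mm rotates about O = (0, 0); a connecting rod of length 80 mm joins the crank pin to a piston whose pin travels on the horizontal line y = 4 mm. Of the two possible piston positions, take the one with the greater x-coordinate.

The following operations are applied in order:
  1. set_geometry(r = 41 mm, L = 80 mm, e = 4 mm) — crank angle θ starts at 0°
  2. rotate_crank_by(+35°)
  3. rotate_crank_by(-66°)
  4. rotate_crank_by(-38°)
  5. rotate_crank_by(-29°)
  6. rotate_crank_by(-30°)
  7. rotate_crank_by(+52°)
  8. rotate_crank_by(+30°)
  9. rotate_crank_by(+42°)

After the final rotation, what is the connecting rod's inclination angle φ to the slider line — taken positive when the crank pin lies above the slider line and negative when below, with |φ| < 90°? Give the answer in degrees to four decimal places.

-4.9192

set_geometry: r = 41 mm, L = 80 mm, e = 4 mm; θ ← 0°
rotate_crank_by(+35°): θ ← 0° +35° = 35°
rotate_crank_by(-66°): θ ← 35° -66° = -31°
rotate_crank_by(-38°): θ ← -31° -38° = -69°
rotate_crank_by(-29°): θ ← -69° -29° = -98°
rotate_crank_by(-30°): θ ← -98° -30° = -128°
rotate_crank_by(+52°): θ ← -128° +52° = -76°
rotate_crank_by(+30°): θ ← -76° +30° = -46°
rotate_crank_by(+42°): θ ← -46° +42° = -4°
crank pin P = (r cos θ, r sin θ) = (40.900126, -2.860015)
h = r sin θ − e = -2.860015 − 4 = -6.860015
sin φ = h / L = -6.860015 / 80 = -0.08575019
φ = arcsin(-0.08575019) = -4.919165°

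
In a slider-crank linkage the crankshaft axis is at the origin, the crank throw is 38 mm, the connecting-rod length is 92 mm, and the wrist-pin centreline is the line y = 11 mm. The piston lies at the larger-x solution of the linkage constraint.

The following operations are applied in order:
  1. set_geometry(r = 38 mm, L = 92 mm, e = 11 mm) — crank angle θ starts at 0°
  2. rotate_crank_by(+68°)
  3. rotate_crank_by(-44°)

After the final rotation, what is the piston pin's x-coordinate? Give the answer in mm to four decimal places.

126.6068

set_geometry: r = 38 mm, L = 92 mm, e = 11 mm; θ ← 0°
rotate_crank_by(+68°): θ ← 0° +68° = 68°
rotate_crank_by(-44°): θ ← 68° -44° = 24°
crank pin P = (r cos θ, r sin θ) = (34.714727, 15.455992)
h = r sin θ − e = 15.455992 − 11 = 4.455992
x = r cos θ + √(L² − h²) = 34.714727 + √(8464.0 − 19.8559) = 34.714727 + 91.892024 = 126.606752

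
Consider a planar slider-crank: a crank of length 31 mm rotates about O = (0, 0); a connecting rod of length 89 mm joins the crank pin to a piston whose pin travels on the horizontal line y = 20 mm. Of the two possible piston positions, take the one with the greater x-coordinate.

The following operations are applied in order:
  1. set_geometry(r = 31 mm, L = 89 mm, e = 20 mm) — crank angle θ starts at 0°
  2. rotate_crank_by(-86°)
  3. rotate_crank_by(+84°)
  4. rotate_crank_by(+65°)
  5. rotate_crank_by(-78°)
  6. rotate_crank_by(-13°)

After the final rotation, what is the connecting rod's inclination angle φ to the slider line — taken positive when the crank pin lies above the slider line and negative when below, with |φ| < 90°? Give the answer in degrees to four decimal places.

-22.8452

set_geometry: r = 31 mm, L = 89 mm, e = 20 mm; θ ← 0°
rotate_crank_by(-86°): θ ← 0° -86° = -86°
rotate_crank_by(+84°): θ ← -86° +84° = -2°
rotate_crank_by(+65°): θ ← -2° +65° = 63°
rotate_crank_by(-78°): θ ← 63° -78° = -15°
rotate_crank_by(-13°): θ ← -15° -13° = -28°
crank pin P = (r cos θ, r sin θ) = (27.371375, -14.553618)
h = r sin θ − e = -14.553618 − 20 = -34.553618
sin φ = h / L = -34.553618 / 89 = -0.38824290
φ = arcsin(-0.38824290) = -22.845212°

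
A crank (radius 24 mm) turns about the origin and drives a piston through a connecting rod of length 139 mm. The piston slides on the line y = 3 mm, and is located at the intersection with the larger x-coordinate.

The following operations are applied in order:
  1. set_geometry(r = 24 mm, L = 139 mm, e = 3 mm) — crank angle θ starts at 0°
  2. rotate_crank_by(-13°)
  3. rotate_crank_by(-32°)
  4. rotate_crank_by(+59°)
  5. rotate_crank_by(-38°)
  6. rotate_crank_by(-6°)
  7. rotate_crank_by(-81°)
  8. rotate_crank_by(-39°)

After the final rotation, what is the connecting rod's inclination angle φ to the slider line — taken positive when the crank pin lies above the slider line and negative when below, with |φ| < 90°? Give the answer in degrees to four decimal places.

-6.1951

set_geometry: r = 24 mm, L = 139 mm, e = 3 mm; θ ← 0°
rotate_crank_by(-13°): θ ← 0° -13° = -13°
rotate_crank_by(-32°): θ ← -13° -32° = -45°
rotate_crank_by(+59°): θ ← -45° +59° = 14°
rotate_crank_by(-38°): θ ← 14° -38° = -24°
rotate_crank_by(-6°): θ ← -24° -6° = -30°
rotate_crank_by(-81°): θ ← -30° -81° = -111°
rotate_crank_by(-39°): θ ← -111° -39° = -150°
crank pin P = (r cos θ, r sin θ) = (-20.784610, -12.000000)
h = r sin θ − e = -12.000000 − 3 = -15.000000
sin φ = h / L = -15.000000 / 139 = -0.10791367
φ = arcsin(-0.10791367) = -6.195062°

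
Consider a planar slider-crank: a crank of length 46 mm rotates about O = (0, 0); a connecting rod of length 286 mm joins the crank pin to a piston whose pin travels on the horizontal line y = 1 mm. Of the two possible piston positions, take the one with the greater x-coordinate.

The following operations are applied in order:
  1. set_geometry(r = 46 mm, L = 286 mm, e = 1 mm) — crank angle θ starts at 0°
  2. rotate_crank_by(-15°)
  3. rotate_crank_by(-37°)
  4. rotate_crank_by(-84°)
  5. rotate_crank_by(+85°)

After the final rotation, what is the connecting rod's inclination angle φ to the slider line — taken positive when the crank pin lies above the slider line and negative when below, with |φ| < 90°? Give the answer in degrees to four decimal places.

set_geometry: r = 46 mm, L = 286 mm, e = 1 mm; θ ← 0°
rotate_crank_by(-15°): θ ← 0° -15° = -15°
rotate_crank_by(-37°): θ ← -15° -37° = -52°
rotate_crank_by(-84°): θ ← -52° -84° = -136°
rotate_crank_by(+85°): θ ← -136° +85° = -51°
crank pin P = (r cos θ, r sin θ) = (28.948738, -35.748714)
h = r sin θ − e = -35.748714 − 1 = -36.748714
sin φ = h / L = -36.748714 / 286 = -0.12849201
φ = arcsin(-0.12849201) = -7.382460°

-7.3825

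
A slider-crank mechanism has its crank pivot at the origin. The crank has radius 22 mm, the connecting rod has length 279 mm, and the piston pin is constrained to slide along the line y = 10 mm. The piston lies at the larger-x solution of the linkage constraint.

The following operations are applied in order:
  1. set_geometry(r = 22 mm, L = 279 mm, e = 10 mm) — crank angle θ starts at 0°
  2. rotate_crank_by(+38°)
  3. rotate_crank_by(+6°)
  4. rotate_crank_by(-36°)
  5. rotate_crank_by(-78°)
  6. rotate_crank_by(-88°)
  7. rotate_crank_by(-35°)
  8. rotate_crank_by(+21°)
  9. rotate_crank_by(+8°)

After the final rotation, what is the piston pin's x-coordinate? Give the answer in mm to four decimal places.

set_geometry: r = 22 mm, L = 279 mm, e = 10 mm; θ ← 0°
rotate_crank_by(+38°): θ ← 0° +38° = 38°
rotate_crank_by(+6°): θ ← 38° +6° = 44°
rotate_crank_by(-36°): θ ← 44° -36° = 8°
rotate_crank_by(-78°): θ ← 8° -78° = -70°
rotate_crank_by(-88°): θ ← -70° -88° = -158°
rotate_crank_by(-35°): θ ← -158° -35° = -193°
rotate_crank_by(+21°): θ ← -193° +21° = -172°
rotate_crank_by(+8°): θ ← -172° +8° = -164°
crank pin P = (r cos θ, r sin θ) = (-21.147757, -6.064022)
h = r sin θ − e = -6.064022 − 10 = -16.064022
x = r cos θ + √(L² − h²) = -21.147757 + √(77841.0 − 258.0528) = -21.147757 + 278.537156 = 257.389399

257.3894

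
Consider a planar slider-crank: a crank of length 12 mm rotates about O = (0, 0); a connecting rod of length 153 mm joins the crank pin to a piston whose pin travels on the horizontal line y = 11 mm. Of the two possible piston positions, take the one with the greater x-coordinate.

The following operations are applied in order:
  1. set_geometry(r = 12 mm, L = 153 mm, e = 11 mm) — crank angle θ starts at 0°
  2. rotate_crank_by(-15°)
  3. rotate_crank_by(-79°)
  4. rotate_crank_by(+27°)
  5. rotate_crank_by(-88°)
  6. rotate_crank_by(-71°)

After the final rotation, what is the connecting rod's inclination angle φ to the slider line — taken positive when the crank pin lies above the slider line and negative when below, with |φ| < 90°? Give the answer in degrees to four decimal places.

-0.8868

set_geometry: r = 12 mm, L = 153 mm, e = 11 mm; θ ← 0°
rotate_crank_by(-15°): θ ← 0° -15° = -15°
rotate_crank_by(-79°): θ ← -15° -79° = -94°
rotate_crank_by(+27°): θ ← -94° +27° = -67°
rotate_crank_by(-88°): θ ← -67° -88° = -155°
rotate_crank_by(-71°): θ ← -155° -71° = -226°
crank pin P = (r cos θ, r sin θ) = (-8.335900, 8.632078)
h = r sin θ − e = 8.632078 − 11 = -2.367922
sin φ = h / L = -2.367922 / 153 = -0.01547662
φ = arcsin(-0.01547662) = -0.886780°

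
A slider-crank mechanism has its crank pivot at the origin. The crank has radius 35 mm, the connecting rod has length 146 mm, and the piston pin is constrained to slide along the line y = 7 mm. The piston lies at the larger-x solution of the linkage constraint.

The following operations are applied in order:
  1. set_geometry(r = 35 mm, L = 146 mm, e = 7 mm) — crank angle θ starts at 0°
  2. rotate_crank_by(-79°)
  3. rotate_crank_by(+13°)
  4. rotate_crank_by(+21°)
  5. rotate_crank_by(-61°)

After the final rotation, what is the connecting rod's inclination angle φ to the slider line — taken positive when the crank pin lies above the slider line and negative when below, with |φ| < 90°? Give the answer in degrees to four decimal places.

set_geometry: r = 35 mm, L = 146 mm, e = 7 mm; θ ← 0°
rotate_crank_by(-79°): θ ← 0° -79° = -79°
rotate_crank_by(+13°): θ ← -79° +13° = -66°
rotate_crank_by(+21°): θ ← -66° +21° = -45°
rotate_crank_by(-61°): θ ← -45° -61° = -106°
crank pin P = (r cos θ, r sin θ) = (-9.647307, -33.644159)
h = r sin θ − e = -33.644159 − 7 = -40.644159
sin φ = h / L = -40.644159 / 146 = -0.27838465
φ = arcsin(-0.27838465) = -16.163819°

-16.1638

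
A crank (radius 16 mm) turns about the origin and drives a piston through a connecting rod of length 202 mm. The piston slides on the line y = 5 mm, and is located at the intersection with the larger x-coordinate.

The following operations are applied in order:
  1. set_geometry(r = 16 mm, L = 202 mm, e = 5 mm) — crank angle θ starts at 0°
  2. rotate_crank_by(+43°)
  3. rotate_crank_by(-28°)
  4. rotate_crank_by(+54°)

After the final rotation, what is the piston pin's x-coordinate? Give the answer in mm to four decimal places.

set_geometry: r = 16 mm, L = 202 mm, e = 5 mm; θ ← 0°
rotate_crank_by(+43°): θ ← 0° +43° = 43°
rotate_crank_by(-28°): θ ← 43° -28° = 15°
rotate_crank_by(+54°): θ ← 15° +54° = 69°
crank pin P = (r cos θ, r sin θ) = (5.733887, 14.937287)
h = r sin θ − e = 14.937287 − 5 = 9.937287
x = r cos θ + √(L² − h²) = 5.733887 + √(40804.0 − 98.7497) = 5.733887 + 201.755422 = 207.489309

207.4893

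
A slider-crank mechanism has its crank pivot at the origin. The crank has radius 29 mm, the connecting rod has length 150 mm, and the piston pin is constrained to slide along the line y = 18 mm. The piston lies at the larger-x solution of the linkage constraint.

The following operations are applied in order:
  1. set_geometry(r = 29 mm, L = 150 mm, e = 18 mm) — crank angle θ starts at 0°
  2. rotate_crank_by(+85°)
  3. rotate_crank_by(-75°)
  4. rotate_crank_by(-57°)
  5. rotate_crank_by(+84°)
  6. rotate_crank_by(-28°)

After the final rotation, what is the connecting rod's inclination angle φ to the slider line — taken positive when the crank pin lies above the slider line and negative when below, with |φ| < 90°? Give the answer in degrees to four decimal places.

set_geometry: r = 29 mm, L = 150 mm, e = 18 mm; θ ← 0°
rotate_crank_by(+85°): θ ← 0° +85° = 85°
rotate_crank_by(-75°): θ ← 85° -75° = 10°
rotate_crank_by(-57°): θ ← 10° -57° = -47°
rotate_crank_by(+84°): θ ← -47° +84° = 37°
rotate_crank_by(-28°): θ ← 37° -28° = 9°
crank pin P = (r cos θ, r sin θ) = (28.642962, 4.536599)
h = r sin θ − e = 4.536599 − 18 = -13.463401
sin φ = h / L = -13.463401 / 150 = -0.08975600
φ = arcsin(-0.08975600) = -5.149570°

-5.1496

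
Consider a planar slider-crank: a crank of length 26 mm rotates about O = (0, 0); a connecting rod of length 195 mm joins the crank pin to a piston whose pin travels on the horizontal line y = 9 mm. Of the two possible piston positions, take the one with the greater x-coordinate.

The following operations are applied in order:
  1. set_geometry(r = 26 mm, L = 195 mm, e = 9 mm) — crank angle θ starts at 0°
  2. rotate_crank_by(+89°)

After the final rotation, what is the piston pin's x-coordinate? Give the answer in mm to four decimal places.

194.7117

set_geometry: r = 26 mm, L = 195 mm, e = 9 mm; θ ← 0°
rotate_crank_by(+89°): θ ← 0° +89° = 89°
crank pin P = (r cos θ, r sin θ) = (0.453763, 25.996040)
h = r sin θ − e = 25.996040 − 9 = 16.996040
x = r cos θ + √(L² − h²) = 0.453763 + √(38025.0 − 288.8654) = 0.453763 + 194.257907 = 194.711670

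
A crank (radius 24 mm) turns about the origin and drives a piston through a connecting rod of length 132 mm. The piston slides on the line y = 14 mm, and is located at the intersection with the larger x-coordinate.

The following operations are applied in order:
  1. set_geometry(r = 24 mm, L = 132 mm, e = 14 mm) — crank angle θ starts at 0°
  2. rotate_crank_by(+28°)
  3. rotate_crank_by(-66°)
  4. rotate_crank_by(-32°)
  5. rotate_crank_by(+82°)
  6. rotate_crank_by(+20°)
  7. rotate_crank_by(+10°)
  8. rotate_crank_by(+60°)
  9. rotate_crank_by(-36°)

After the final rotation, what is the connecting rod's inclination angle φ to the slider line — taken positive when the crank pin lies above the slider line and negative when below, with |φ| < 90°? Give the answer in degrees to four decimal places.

3.4420

set_geometry: r = 24 mm, L = 132 mm, e = 14 mm; θ ← 0°
rotate_crank_by(+28°): θ ← 0° +28° = 28°
rotate_crank_by(-66°): θ ← 28° -66° = -38°
rotate_crank_by(-32°): θ ← -38° -32° = -70°
rotate_crank_by(+82°): θ ← -70° +82° = 12°
rotate_crank_by(+20°): θ ← 12° +20° = 32°
rotate_crank_by(+10°): θ ← 32° +10° = 42°
rotate_crank_by(+60°): θ ← 42° +60° = 102°
rotate_crank_by(-36°): θ ← 102° -36° = 66°
crank pin P = (r cos θ, r sin θ) = (9.761679, 21.925091)
h = r sin θ − e = 21.925091 − 14 = 7.925091
sin φ = h / L = 7.925091 / 132 = 0.06003857
φ = arcsin(0.06003857) = 3.442027°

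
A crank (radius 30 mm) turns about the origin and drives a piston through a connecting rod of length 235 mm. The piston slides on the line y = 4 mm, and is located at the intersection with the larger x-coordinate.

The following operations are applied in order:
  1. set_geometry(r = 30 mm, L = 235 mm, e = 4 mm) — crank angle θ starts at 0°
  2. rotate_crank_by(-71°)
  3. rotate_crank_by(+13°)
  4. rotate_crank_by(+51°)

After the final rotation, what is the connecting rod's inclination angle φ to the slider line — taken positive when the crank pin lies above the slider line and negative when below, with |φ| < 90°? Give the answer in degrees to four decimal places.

-1.8670

set_geometry: r = 30 mm, L = 235 mm, e = 4 mm; θ ← 0°
rotate_crank_by(-71°): θ ← 0° -71° = -71°
rotate_crank_by(+13°): θ ← -71° +13° = -58°
rotate_crank_by(+51°): θ ← -58° +51° = -7°
crank pin P = (r cos θ, r sin θ) = (29.776385, -3.656080)
h = r sin θ − e = -3.656080 − 4 = -7.656080
sin φ = h / L = -7.656080 / 235 = -0.03257907
φ = arcsin(-0.03257907) = -1.866973°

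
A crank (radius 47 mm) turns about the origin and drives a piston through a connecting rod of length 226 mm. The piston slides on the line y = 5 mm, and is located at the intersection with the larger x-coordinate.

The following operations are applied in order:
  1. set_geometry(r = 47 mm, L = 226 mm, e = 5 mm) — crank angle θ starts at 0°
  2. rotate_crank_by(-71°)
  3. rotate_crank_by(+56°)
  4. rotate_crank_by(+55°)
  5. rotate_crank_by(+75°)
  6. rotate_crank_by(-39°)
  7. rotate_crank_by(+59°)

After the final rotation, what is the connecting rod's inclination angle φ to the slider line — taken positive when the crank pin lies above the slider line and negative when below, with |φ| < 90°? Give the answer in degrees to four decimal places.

7.1767

set_geometry: r = 47 mm, L = 226 mm, e = 5 mm; θ ← 0°
rotate_crank_by(-71°): θ ← 0° -71° = -71°
rotate_crank_by(+56°): θ ← -71° +56° = -15°
rotate_crank_by(+55°): θ ← -15° +55° = 40°
rotate_crank_by(+75°): θ ← 40° +75° = 115°
rotate_crank_by(-39°): θ ← 115° -39° = 76°
rotate_crank_by(+59°): θ ← 76° +59° = 135°
crank pin P = (r cos θ, r sin θ) = (-33.234019, 33.234019)
h = r sin θ − e = 33.234019 − 5 = 28.234019
sin φ = h / L = 28.234019 / 226 = 0.12492929
φ = arcsin(0.12492929) = 7.176672°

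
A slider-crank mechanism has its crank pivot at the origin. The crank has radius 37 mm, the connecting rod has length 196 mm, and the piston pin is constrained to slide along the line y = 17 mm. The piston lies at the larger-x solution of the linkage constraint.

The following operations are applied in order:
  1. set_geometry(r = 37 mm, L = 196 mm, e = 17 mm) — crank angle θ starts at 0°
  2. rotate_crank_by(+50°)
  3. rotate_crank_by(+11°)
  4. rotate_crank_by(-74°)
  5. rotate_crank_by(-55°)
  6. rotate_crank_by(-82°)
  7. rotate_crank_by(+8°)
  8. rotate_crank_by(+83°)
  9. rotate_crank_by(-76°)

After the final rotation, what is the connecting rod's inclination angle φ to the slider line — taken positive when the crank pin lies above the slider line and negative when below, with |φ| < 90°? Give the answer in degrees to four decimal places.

set_geometry: r = 37 mm, L = 196 mm, e = 17 mm; θ ← 0°
rotate_crank_by(+50°): θ ← 0° +50° = 50°
rotate_crank_by(+11°): θ ← 50° +11° = 61°
rotate_crank_by(-74°): θ ← 61° -74° = -13°
rotate_crank_by(-55°): θ ← -13° -55° = -68°
rotate_crank_by(-82°): θ ← -68° -82° = -150°
rotate_crank_by(+8°): θ ← -150° +8° = -142°
rotate_crank_by(+83°): θ ← -142° +83° = -59°
rotate_crank_by(-76°): θ ← -59° -76° = -135°
crank pin P = (r cos θ, r sin θ) = (-26.162951, -26.162951)
h = r sin θ − e = -26.162951 − 17 = -43.162951
sin φ = h / L = -43.162951 / 196 = -0.22021914
φ = arcsin(-0.22021914) = -12.721904°

-12.7219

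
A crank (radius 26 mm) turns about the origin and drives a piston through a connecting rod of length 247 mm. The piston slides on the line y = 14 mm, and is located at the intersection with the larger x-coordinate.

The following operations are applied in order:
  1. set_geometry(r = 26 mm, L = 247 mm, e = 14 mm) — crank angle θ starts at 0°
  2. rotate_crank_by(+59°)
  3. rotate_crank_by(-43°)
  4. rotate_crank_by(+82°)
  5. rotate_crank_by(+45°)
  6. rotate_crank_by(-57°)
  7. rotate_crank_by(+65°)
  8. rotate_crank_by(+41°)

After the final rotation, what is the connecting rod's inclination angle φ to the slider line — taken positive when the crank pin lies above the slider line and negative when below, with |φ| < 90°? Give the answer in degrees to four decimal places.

-4.5061

set_geometry: r = 26 mm, L = 247 mm, e = 14 mm; θ ← 0°
rotate_crank_by(+59°): θ ← 0° +59° = 59°
rotate_crank_by(-43°): θ ← 59° -43° = 16°
rotate_crank_by(+82°): θ ← 16° +82° = 98°
rotate_crank_by(+45°): θ ← 98° +45° = 143°
rotate_crank_by(-57°): θ ← 143° -57° = 86°
rotate_crank_by(+65°): θ ← 86° +65° = 151°
rotate_crank_by(+41°): θ ← 151° +41° = 192°
crank pin P = (r cos θ, r sin θ) = (-25.431838, -5.405704)
h = r sin θ − e = -5.405704 − 14 = -19.405704
sin φ = h / L = -19.405704 / 247 = -0.07856560
φ = arcsin(-0.07856560) = -4.506121°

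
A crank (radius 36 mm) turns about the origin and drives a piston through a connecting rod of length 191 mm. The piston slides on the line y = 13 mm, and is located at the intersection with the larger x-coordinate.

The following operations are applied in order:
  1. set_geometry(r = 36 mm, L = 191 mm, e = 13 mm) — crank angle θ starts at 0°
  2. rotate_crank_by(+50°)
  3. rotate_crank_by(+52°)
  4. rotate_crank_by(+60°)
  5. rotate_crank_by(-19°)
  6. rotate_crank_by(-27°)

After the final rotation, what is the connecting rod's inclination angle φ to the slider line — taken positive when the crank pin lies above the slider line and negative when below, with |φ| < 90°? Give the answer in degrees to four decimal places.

5.8165

set_geometry: r = 36 mm, L = 191 mm, e = 13 mm; θ ← 0°
rotate_crank_by(+50°): θ ← 0° +50° = 50°
rotate_crank_by(+52°): θ ← 50° +52° = 102°
rotate_crank_by(+60°): θ ← 102° +60° = 162°
rotate_crank_by(-19°): θ ← 162° -19° = 143°
rotate_crank_by(-27°): θ ← 143° -27° = 116°
crank pin P = (r cos θ, r sin θ) = (-15.781361, 32.356586)
h = r sin θ − e = 32.356586 − 13 = 19.356586
sin φ = h / L = 19.356586 / 191 = 0.10134338
φ = arcsin(0.10134338) = 5.816534°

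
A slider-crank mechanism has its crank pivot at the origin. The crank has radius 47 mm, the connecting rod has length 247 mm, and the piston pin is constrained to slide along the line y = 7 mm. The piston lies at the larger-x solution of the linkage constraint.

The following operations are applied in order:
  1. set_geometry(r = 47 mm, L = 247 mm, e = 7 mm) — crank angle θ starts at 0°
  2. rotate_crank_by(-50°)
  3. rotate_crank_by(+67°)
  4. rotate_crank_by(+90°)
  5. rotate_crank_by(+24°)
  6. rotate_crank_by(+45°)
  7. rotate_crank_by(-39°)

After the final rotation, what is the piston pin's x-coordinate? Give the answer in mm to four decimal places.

set_geometry: r = 47 mm, L = 247 mm, e = 7 mm; θ ← 0°
rotate_crank_by(-50°): θ ← 0° -50° = -50°
rotate_crank_by(+67°): θ ← -50° +67° = 17°
rotate_crank_by(+90°): θ ← 17° +90° = 107°
rotate_crank_by(+24°): θ ← 107° +24° = 131°
rotate_crank_by(+45°): θ ← 131° +45° = 176°
rotate_crank_by(-39°): θ ← 176° -39° = 137°
crank pin P = (r cos θ, r sin θ) = (-34.373624, 32.053923)
h = r sin θ − e = 32.053923 − 7 = 25.053923
x = r cos θ + √(L² − h²) = -34.373624 + √(61009.0 − 627.6991) = -34.373624 + 245.726069 = 211.352445

211.3524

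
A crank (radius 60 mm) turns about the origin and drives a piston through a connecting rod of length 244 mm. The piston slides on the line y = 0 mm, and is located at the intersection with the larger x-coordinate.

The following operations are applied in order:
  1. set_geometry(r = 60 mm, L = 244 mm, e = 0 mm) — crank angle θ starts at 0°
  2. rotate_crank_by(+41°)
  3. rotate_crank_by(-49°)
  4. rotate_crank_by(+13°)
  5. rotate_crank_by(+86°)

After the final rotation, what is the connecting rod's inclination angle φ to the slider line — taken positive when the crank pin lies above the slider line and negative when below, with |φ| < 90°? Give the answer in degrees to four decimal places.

set_geometry: r = 60 mm, L = 244 mm, e = 0 mm; θ ← 0°
rotate_crank_by(+41°): θ ← 0° +41° = 41°
rotate_crank_by(-49°): θ ← 41° -49° = -8°
rotate_crank_by(+13°): θ ← -8° +13° = 5°
rotate_crank_by(+86°): θ ← 5° +86° = 91°
crank pin P = (r cos θ, r sin θ) = (-1.047144, 59.990862)
h = r sin θ − e = 59.990862 − 0 = 59.990862
sin φ = h / L = 59.990862 / 244 = 0.24586419
φ = arcsin(0.24586419) = 14.232910°

14.2329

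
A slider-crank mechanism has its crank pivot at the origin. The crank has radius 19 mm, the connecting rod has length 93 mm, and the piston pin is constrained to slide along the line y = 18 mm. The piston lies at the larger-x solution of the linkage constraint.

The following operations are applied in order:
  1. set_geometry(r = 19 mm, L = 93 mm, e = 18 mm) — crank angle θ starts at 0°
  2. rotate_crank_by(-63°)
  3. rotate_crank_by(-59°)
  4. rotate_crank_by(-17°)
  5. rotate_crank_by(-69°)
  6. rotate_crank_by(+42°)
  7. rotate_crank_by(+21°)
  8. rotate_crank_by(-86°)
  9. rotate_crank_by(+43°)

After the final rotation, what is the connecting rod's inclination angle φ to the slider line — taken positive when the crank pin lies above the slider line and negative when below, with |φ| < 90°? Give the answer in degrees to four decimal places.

-9.5039

set_geometry: r = 19 mm, L = 93 mm, e = 18 mm; θ ← 0°
rotate_crank_by(-63°): θ ← 0° -63° = -63°
rotate_crank_by(-59°): θ ← -63° -59° = -122°
rotate_crank_by(-17°): θ ← -122° -17° = -139°
rotate_crank_by(-69°): θ ← -139° -69° = -208°
rotate_crank_by(+42°): θ ← -208° +42° = -166°
rotate_crank_by(+21°): θ ← -166° +21° = -145°
rotate_crank_by(-86°): θ ← -145° -86° = -231°
rotate_crank_by(+43°): θ ← -231° +43° = -188°
crank pin P = (r cos θ, r sin θ) = (-18.815093, 2.644289)
h = r sin θ − e = 2.644289 − 18 = -15.355711
sin φ = h / L = -15.355711 / 93 = -0.16511517
φ = arcsin(-0.16511517) = -9.503925°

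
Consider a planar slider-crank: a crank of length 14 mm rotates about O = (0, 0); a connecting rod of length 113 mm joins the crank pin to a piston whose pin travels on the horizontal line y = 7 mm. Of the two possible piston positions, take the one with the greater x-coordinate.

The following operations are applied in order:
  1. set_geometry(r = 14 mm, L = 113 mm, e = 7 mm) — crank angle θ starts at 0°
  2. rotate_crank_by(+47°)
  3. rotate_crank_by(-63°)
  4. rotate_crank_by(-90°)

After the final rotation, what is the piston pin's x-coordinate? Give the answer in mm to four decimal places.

107.2738

set_geometry: r = 14 mm, L = 113 mm, e = 7 mm; θ ← 0°
rotate_crank_by(+47°): θ ← 0° +47° = 47°
rotate_crank_by(-63°): θ ← 47° -63° = -16°
rotate_crank_by(-90°): θ ← -16° -90° = -106°
crank pin P = (r cos θ, r sin θ) = (-3.858923, -13.457664)
h = r sin θ − e = -13.457664 − 7 = -20.457664
x = r cos θ + √(L² − h²) = -3.858923 + √(12769.0 − 418.5160) = -3.858923 + 111.132731 = 107.273808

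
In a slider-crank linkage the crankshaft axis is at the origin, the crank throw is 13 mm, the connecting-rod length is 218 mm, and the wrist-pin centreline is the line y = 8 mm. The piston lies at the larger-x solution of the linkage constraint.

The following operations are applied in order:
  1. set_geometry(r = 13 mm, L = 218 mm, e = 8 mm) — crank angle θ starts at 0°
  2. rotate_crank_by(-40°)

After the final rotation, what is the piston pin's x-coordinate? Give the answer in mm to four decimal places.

227.3441

set_geometry: r = 13 mm, L = 218 mm, e = 8 mm; θ ← 0°
rotate_crank_by(-40°): θ ← 0° -40° = -40°
crank pin P = (r cos θ, r sin θ) = (9.958578, -8.356239)
h = r sin θ − e = -8.356239 − 8 = -16.356239
x = r cos θ + √(L² − h²) = 9.958578 + √(47524.0 − 267.5266) = 9.958578 + 217.385541 = 227.344119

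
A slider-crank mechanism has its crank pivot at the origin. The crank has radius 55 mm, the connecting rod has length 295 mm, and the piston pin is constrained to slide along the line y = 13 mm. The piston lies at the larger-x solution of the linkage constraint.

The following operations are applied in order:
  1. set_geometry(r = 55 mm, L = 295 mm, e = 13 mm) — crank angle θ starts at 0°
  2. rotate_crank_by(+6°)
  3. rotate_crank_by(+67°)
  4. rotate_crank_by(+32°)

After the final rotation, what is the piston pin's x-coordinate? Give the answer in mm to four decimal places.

278.0232

set_geometry: r = 55 mm, L = 295 mm, e = 13 mm; θ ← 0°
rotate_crank_by(+6°): θ ← 0° +6° = 6°
rotate_crank_by(+67°): θ ← 6° +67° = 73°
rotate_crank_by(+32°): θ ← 73° +32° = 105°
crank pin P = (r cos θ, r sin θ) = (-14.235047, 53.125920)
h = r sin θ − e = 53.125920 − 13 = 40.125920
x = r cos θ + √(L² − h²) = -14.235047 + √(87025.0 − 1610.0895) = -14.235047 + 292.258294 = 278.023247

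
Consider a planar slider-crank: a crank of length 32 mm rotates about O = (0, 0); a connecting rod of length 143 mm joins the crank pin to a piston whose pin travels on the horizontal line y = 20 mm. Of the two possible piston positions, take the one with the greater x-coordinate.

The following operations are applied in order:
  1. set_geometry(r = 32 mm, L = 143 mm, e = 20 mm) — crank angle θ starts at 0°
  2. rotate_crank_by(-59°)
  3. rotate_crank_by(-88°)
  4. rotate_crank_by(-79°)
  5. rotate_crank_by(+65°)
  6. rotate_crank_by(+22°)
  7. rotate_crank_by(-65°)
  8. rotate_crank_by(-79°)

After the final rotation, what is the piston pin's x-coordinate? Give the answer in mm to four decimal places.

149.7607

set_geometry: r = 32 mm, L = 143 mm, e = 20 mm; θ ← 0°
rotate_crank_by(-59°): θ ← 0° -59° = -59°
rotate_crank_by(-88°): θ ← -59° -88° = -147°
rotate_crank_by(-79°): θ ← -147° -79° = -226°
rotate_crank_by(+65°): θ ← -226° +65° = -161°
rotate_crank_by(+22°): θ ← -161° +22° = -139°
rotate_crank_by(-65°): θ ← -139° -65° = -204°
rotate_crank_by(-79°): θ ← -204° -79° = -283°
crank pin P = (r cos θ, r sin θ) = (7.198434, 31.179842)
h = r sin θ − e = 31.179842 − 20 = 11.179842
x = r cos θ + √(L² − h²) = 7.198434 + √(20449.0 − 124.9889) = 7.198434 + 142.562306 = 149.760740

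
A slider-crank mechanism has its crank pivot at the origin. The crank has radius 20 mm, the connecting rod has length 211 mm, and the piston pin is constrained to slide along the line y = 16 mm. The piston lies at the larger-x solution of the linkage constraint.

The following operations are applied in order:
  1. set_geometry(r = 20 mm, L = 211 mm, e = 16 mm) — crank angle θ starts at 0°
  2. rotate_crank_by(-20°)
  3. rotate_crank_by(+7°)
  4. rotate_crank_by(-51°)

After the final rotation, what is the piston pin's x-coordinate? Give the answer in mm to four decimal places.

set_geometry: r = 20 mm, L = 211 mm, e = 16 mm; θ ← 0°
rotate_crank_by(-20°): θ ← 0° -20° = -20°
rotate_crank_by(+7°): θ ← -20° +7° = -13°
rotate_crank_by(-51°): θ ← -13° -51° = -64°
crank pin P = (r cos θ, r sin θ) = (8.767423, -17.975881)
h = r sin θ − e = -17.975881 − 16 = -33.975881
x = r cos θ + √(L² − h²) = 8.767423 + √(44521.0 − 1154.3605) = 8.767423 + 208.246583 = 217.014006

217.0140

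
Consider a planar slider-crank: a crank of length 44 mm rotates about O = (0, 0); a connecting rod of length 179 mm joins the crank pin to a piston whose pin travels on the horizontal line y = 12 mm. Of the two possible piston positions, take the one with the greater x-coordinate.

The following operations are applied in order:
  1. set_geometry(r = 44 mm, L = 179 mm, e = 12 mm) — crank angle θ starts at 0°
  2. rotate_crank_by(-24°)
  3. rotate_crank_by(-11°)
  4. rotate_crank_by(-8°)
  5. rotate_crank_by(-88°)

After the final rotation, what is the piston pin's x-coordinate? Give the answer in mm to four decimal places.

144.3307

set_geometry: r = 44 mm, L = 179 mm, e = 12 mm; θ ← 0°
rotate_crank_by(-24°): θ ← 0° -24° = -24°
rotate_crank_by(-11°): θ ← -24° -11° = -35°
rotate_crank_by(-8°): θ ← -35° -8° = -43°
rotate_crank_by(-88°): θ ← -43° -88° = -131°
crank pin P = (r cos θ, r sin θ) = (-28.866597, -33.207222)
h = r sin θ − e = -33.207222 − 12 = -45.207222
x = r cos θ + √(L² − h²) = -28.866597 + √(32041.0 − 2043.6929) = -28.866597 + 173.197307 = 144.330710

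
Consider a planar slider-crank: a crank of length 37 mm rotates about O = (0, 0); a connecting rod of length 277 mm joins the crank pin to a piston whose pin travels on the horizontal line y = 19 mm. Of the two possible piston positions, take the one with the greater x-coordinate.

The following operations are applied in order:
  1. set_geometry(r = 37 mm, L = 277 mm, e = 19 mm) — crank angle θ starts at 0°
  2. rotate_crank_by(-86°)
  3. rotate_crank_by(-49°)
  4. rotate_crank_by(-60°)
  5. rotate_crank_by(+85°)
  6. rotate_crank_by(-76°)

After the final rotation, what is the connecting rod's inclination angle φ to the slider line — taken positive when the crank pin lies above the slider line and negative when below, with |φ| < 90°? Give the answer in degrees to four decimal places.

-3.1316

set_geometry: r = 37 mm, L = 277 mm, e = 19 mm; θ ← 0°
rotate_crank_by(-86°): θ ← 0° -86° = -86°
rotate_crank_by(-49°): θ ← -86° -49° = -135°
rotate_crank_by(-60°): θ ← -135° -60° = -195°
rotate_crank_by(+85°): θ ← -195° +85° = -110°
rotate_crank_by(-76°): θ ← -110° -76° = -186°
crank pin P = (r cos θ, r sin θ) = (-36.797310, 3.867553)
h = r sin θ − e = 3.867553 − 19 = -15.132447
sin φ = h / L = -15.132447 / 277 = -0.05462977
φ = arcsin(-0.05462977) = -3.131614°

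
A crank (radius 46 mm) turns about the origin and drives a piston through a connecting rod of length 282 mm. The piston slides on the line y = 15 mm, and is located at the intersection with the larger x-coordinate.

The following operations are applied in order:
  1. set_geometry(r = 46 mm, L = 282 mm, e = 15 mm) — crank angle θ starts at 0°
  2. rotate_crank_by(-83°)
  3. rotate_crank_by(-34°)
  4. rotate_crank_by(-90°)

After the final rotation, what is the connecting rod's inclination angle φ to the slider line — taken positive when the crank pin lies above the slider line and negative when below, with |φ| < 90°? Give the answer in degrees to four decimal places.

1.1955

set_geometry: r = 46 mm, L = 282 mm, e = 15 mm; θ ← 0°
rotate_crank_by(-83°): θ ← 0° -83° = -83°
rotate_crank_by(-34°): θ ← -83° -34° = -117°
rotate_crank_by(-90°): θ ← -117° -90° = -207°
crank pin P = (r cos θ, r sin θ) = (-40.986300, 20.883563)
h = r sin θ − e = 20.883563 − 15 = 5.883563
sin φ = h / L = 5.883563 / 282 = 0.02086370
φ = arcsin(0.02086370) = 1.195489°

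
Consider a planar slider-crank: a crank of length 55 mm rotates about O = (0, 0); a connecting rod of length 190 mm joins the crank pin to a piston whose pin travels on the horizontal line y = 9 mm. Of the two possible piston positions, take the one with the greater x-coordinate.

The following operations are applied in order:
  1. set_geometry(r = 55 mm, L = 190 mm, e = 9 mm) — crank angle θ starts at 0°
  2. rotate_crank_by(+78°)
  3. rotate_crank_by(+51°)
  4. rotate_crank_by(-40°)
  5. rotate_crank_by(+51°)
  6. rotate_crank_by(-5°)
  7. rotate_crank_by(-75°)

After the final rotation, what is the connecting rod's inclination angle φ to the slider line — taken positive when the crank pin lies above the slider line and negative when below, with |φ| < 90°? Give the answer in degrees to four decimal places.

11.7314

set_geometry: r = 55 mm, L = 190 mm, e = 9 mm; θ ← 0°
rotate_crank_by(+78°): θ ← 0° +78° = 78°
rotate_crank_by(+51°): θ ← 78° +51° = 129°
rotate_crank_by(-40°): θ ← 129° -40° = 89°
rotate_crank_by(+51°): θ ← 89° +51° = 140°
rotate_crank_by(-5°): θ ← 140° -5° = 135°
rotate_crank_by(-75°): θ ← 135° -75° = 60°
crank pin P = (r cos θ, r sin θ) = (27.500000, 47.631397)
h = r sin θ − e = 47.631397 − 9 = 38.631397
sin φ = h / L = 38.631397 / 190 = 0.20332314
φ = arcsin(0.20332314) = 11.731355°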